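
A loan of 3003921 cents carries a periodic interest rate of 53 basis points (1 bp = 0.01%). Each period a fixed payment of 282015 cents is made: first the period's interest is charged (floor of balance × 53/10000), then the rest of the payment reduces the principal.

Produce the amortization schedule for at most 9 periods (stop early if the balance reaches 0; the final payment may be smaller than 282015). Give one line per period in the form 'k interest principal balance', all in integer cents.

1. interest=⌊3003921·53/10000⌋=15920; principal=282015-15920=266095; balance=3003921-266095=2737826
2. interest=⌊2737826·53/10000⌋=14510; principal=282015-14510=267505; balance=2737826-267505=2470321
3. interest=⌊2470321·53/10000⌋=13092; principal=282015-13092=268923; balance=2470321-268923=2201398
4. interest=⌊2201398·53/10000⌋=11667; principal=282015-11667=270348; balance=2201398-270348=1931050
5. interest=⌊1931050·53/10000⌋=10234; principal=282015-10234=271781; balance=1931050-271781=1659269
6. interest=⌊1659269·53/10000⌋=8794; principal=282015-8794=273221; balance=1659269-273221=1386048
7. interest=⌊1386048·53/10000⌋=7346; principal=282015-7346=274669; balance=1386048-274669=1111379
8. interest=⌊1111379·53/10000⌋=5890; principal=282015-5890=276125; balance=1111379-276125=835254
9. interest=⌊835254·53/10000⌋=4426; principal=282015-4426=277589; balance=835254-277589=557665

1 15920 266095 2737826
2 14510 267505 2470321
3 13092 268923 2201398
4 11667 270348 1931050
5 10234 271781 1659269
6 8794 273221 1386048
7 7346 274669 1111379
8 5890 276125 835254
9 4426 277589 557665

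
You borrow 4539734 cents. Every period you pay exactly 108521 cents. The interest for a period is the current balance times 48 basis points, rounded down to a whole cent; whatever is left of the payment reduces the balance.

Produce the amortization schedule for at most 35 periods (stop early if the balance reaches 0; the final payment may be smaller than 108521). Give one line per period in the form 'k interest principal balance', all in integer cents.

1. interest=⌊4539734·48/10000⌋=21790; principal=108521-21790=86731; balance=4539734-86731=4453003
2. interest=⌊4453003·48/10000⌋=21374; principal=108521-21374=87147; balance=4453003-87147=4365856
3. interest=⌊4365856·48/10000⌋=20956; principal=108521-20956=87565; balance=4365856-87565=4278291
4. interest=⌊4278291·48/10000⌋=20535; principal=108521-20535=87986; balance=4278291-87986=4190305
5. interest=⌊4190305·48/10000⌋=20113; principal=108521-20113=88408; balance=4190305-88408=4101897
6. interest=⌊4101897·48/10000⌋=19689; principal=108521-19689=88832; balance=4101897-88832=4013065
7. interest=⌊4013065·48/10000⌋=19262; principal=108521-19262=89259; balance=4013065-89259=3923806
8. interest=⌊3923806·48/10000⌋=18834; principal=108521-18834=89687; balance=3923806-89687=3834119
9. interest=⌊3834119·48/10000⌋=18403; principal=108521-18403=90118; balance=3834119-90118=3744001
10. interest=⌊3744001·48/10000⌋=17971; principal=108521-17971=90550; balance=3744001-90550=3653451
11. interest=⌊3653451·48/10000⌋=17536; principal=108521-17536=90985; balance=3653451-90985=3562466
12. interest=⌊3562466·48/10000⌋=17099; principal=108521-17099=91422; balance=3562466-91422=3471044
13. interest=⌊3471044·48/10000⌋=16661; principal=108521-16661=91860; balance=3471044-91860=3379184
14. interest=⌊3379184·48/10000⌋=16220; principal=108521-16220=92301; balance=3379184-92301=3286883
15. interest=⌊3286883·48/10000⌋=15777; principal=108521-15777=92744; balance=3286883-92744=3194139
16. interest=⌊3194139·48/10000⌋=15331; principal=108521-15331=93190; balance=3194139-93190=3100949
17. interest=⌊3100949·48/10000⌋=14884; principal=108521-14884=93637; balance=3100949-93637=3007312
18. interest=⌊3007312·48/10000⌋=14435; principal=108521-14435=94086; balance=3007312-94086=2913226
19. interest=⌊2913226·48/10000⌋=13983; principal=108521-13983=94538; balance=2913226-94538=2818688
20. interest=⌊2818688·48/10000⌋=13529; principal=108521-13529=94992; balance=2818688-94992=2723696
21. interest=⌊2723696·48/10000⌋=13073; principal=108521-13073=95448; balance=2723696-95448=2628248
22. interest=⌊2628248·48/10000⌋=12615; principal=108521-12615=95906; balance=2628248-95906=2532342
23. interest=⌊2532342·48/10000⌋=12155; principal=108521-12155=96366; balance=2532342-96366=2435976
24. interest=⌊2435976·48/10000⌋=11692; principal=108521-11692=96829; balance=2435976-96829=2339147
25. interest=⌊2339147·48/10000⌋=11227; principal=108521-11227=97294; balance=2339147-97294=2241853
26. interest=⌊2241853·48/10000⌋=10760; principal=108521-10760=97761; balance=2241853-97761=2144092
27. interest=⌊2144092·48/10000⌋=10291; principal=108521-10291=98230; balance=2144092-98230=2045862
28. interest=⌊2045862·48/10000⌋=9820; principal=108521-9820=98701; balance=2045862-98701=1947161
29. interest=⌊1947161·48/10000⌋=9346; principal=108521-9346=99175; balance=1947161-99175=1847986
30. interest=⌊1847986·48/10000⌋=8870; principal=108521-8870=99651; balance=1847986-99651=1748335
31. interest=⌊1748335·48/10000⌋=8392; principal=108521-8392=100129; balance=1748335-100129=1648206
32. interest=⌊1648206·48/10000⌋=7911; principal=108521-7911=100610; balance=1648206-100610=1547596
33. interest=⌊1547596·48/10000⌋=7428; principal=108521-7428=101093; balance=1547596-101093=1446503
34. interest=⌊1446503·48/10000⌋=6943; principal=108521-6943=101578; balance=1446503-101578=1344925
35. interest=⌊1344925·48/10000⌋=6455; principal=108521-6455=102066; balance=1344925-102066=1242859

1 21790 86731 4453003
2 21374 87147 4365856
3 20956 87565 4278291
4 20535 87986 4190305
5 20113 88408 4101897
6 19689 88832 4013065
7 19262 89259 3923806
8 18834 89687 3834119
9 18403 90118 3744001
10 17971 90550 3653451
11 17536 90985 3562466
12 17099 91422 3471044
13 16661 91860 3379184
14 16220 92301 3286883
15 15777 92744 3194139
16 15331 93190 3100949
17 14884 93637 3007312
18 14435 94086 2913226
19 13983 94538 2818688
20 13529 94992 2723696
21 13073 95448 2628248
22 12615 95906 2532342
23 12155 96366 2435976
24 11692 96829 2339147
25 11227 97294 2241853
26 10760 97761 2144092
27 10291 98230 2045862
28 9820 98701 1947161
29 9346 99175 1847986
30 8870 99651 1748335
31 8392 100129 1648206
32 7911 100610 1547596
33 7428 101093 1446503
34 6943 101578 1344925
35 6455 102066 1242859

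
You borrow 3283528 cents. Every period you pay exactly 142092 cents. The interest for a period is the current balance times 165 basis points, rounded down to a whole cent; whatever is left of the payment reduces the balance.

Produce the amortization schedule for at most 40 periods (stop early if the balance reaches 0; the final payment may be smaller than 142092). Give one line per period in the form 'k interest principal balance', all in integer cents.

1 54178 87914 3195614
2 52727 89365 3106249
3 51253 90839 3015410
4 49754 92338 2923072
5 48230 93862 2829210
6 46681 95411 2733799
7 45107 96985 2636814
8 43507 98585 2538229
9 41880 100212 2438017
10 40227 101865 2336152
11 38546 103546 2232606
12 36837 105255 2127351
13 35101 106991 2020360
14 33335 108757 1911603
15 31541 110551 1801052
16 29717 112375 1688677
17 27863 114229 1574448
18 25978 116114 1458334
19 24062 118030 1340304
20 22115 119977 1220327
21 20135 121957 1098370
22 18123 123969 974401
23 16077 126015 848386
24 13998 128094 720292
25 11884 130208 590084
26 9736 132356 457728
27 7552 134540 323188
28 5332 136760 186428
29 3076 139016 47412
30 782 47412 0

1. interest=⌊3283528·165/10000⌋=54178; principal=142092-54178=87914; balance=3283528-87914=3195614
2. interest=⌊3195614·165/10000⌋=52727; principal=142092-52727=89365; balance=3195614-89365=3106249
3. interest=⌊3106249·165/10000⌋=51253; principal=142092-51253=90839; balance=3106249-90839=3015410
4. interest=⌊3015410·165/10000⌋=49754; principal=142092-49754=92338; balance=3015410-92338=2923072
5. interest=⌊2923072·165/10000⌋=48230; principal=142092-48230=93862; balance=2923072-93862=2829210
6. interest=⌊2829210·165/10000⌋=46681; principal=142092-46681=95411; balance=2829210-95411=2733799
7. interest=⌊2733799·165/10000⌋=45107; principal=142092-45107=96985; balance=2733799-96985=2636814
8. interest=⌊2636814·165/10000⌋=43507; principal=142092-43507=98585; balance=2636814-98585=2538229
9. interest=⌊2538229·165/10000⌋=41880; principal=142092-41880=100212; balance=2538229-100212=2438017
10. interest=⌊2438017·165/10000⌋=40227; principal=142092-40227=101865; balance=2438017-101865=2336152
11. interest=⌊2336152·165/10000⌋=38546; principal=142092-38546=103546; balance=2336152-103546=2232606
12. interest=⌊2232606·165/10000⌋=36837; principal=142092-36837=105255; balance=2232606-105255=2127351
13. interest=⌊2127351·165/10000⌋=35101; principal=142092-35101=106991; balance=2127351-106991=2020360
14. interest=⌊2020360·165/10000⌋=33335; principal=142092-33335=108757; balance=2020360-108757=1911603
15. interest=⌊1911603·165/10000⌋=31541; principal=142092-31541=110551; balance=1911603-110551=1801052
16. interest=⌊1801052·165/10000⌋=29717; principal=142092-29717=112375; balance=1801052-112375=1688677
17. interest=⌊1688677·165/10000⌋=27863; principal=142092-27863=114229; balance=1688677-114229=1574448
18. interest=⌊1574448·165/10000⌋=25978; principal=142092-25978=116114; balance=1574448-116114=1458334
19. interest=⌊1458334·165/10000⌋=24062; principal=142092-24062=118030; balance=1458334-118030=1340304
20. interest=⌊1340304·165/10000⌋=22115; principal=142092-22115=119977; balance=1340304-119977=1220327
21. interest=⌊1220327·165/10000⌋=20135; principal=142092-20135=121957; balance=1220327-121957=1098370
22. interest=⌊1098370·165/10000⌋=18123; principal=142092-18123=123969; balance=1098370-123969=974401
23. interest=⌊974401·165/10000⌋=16077; principal=142092-16077=126015; balance=974401-126015=848386
24. interest=⌊848386·165/10000⌋=13998; principal=142092-13998=128094; balance=848386-128094=720292
25. interest=⌊720292·165/10000⌋=11884; principal=142092-11884=130208; balance=720292-130208=590084
26. interest=⌊590084·165/10000⌋=9736; principal=142092-9736=132356; balance=590084-132356=457728
27. interest=⌊457728·165/10000⌋=7552; principal=142092-7552=134540; balance=457728-134540=323188
28. interest=⌊323188·165/10000⌋=5332; principal=142092-5332=136760; balance=323188-136760=186428
29. interest=⌊186428·165/10000⌋=3076; principal=142092-3076=139016; balance=186428-139016=47412
30. interest=⌊47412·165/10000⌋=782; principal=min(142092-782,47412)=47412; balance=47412-47412=0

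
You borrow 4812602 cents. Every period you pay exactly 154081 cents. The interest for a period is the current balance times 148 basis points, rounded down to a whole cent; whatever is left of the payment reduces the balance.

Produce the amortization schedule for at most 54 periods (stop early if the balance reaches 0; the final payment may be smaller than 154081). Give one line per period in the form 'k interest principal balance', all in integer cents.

1 71226 82855 4729747
2 70000 84081 4645666
3 68755 85326 4560340
4 67493 86588 4473752
5 66211 87870 4385882
6 64911 89170 4296712
7 63591 90490 4206222
8 62252 91829 4114393
9 60893 93188 4021205
10 59513 94568 3926637
11 58114 95967 3830670
12 56693 97388 3733282
13 55252 98829 3634453
14 53789 100292 3534161
15 52305 101776 3432385
16 50799 103282 3329103
17 49270 104811 3224292
18 47719 106362 3117930
19 46145 107936 3009994
20 44547 109534 2900460
21 42926 111155 2789305
22 41281 112800 2676505
23 39612 114469 2562036
24 37918 116163 2445873
25 36198 117883 2327990
26 34454 119627 2208363
27 32683 121398 2086965
28 30887 123194 1963771
29 29063 125018 1838753
30 27213 126868 1711885
31 25335 128746 1583139
32 23430 130651 1452488
33 21496 132585 1319903
34 19534 134547 1185356
35 17543 136538 1048818
36 15522 138559 910259
37 13471 140610 769649
38 11390 142691 626958
39 9278 144803 482155
40 7135 146946 335209
41 4961 149120 186089
42 2754 151327 34762
43 514 34762 0

1. interest=⌊4812602·148/10000⌋=71226; principal=154081-71226=82855; balance=4812602-82855=4729747
2. interest=⌊4729747·148/10000⌋=70000; principal=154081-70000=84081; balance=4729747-84081=4645666
3. interest=⌊4645666·148/10000⌋=68755; principal=154081-68755=85326; balance=4645666-85326=4560340
4. interest=⌊4560340·148/10000⌋=67493; principal=154081-67493=86588; balance=4560340-86588=4473752
5. interest=⌊4473752·148/10000⌋=66211; principal=154081-66211=87870; balance=4473752-87870=4385882
6. interest=⌊4385882·148/10000⌋=64911; principal=154081-64911=89170; balance=4385882-89170=4296712
7. interest=⌊4296712·148/10000⌋=63591; principal=154081-63591=90490; balance=4296712-90490=4206222
8. interest=⌊4206222·148/10000⌋=62252; principal=154081-62252=91829; balance=4206222-91829=4114393
9. interest=⌊4114393·148/10000⌋=60893; principal=154081-60893=93188; balance=4114393-93188=4021205
10. interest=⌊4021205·148/10000⌋=59513; principal=154081-59513=94568; balance=4021205-94568=3926637
11. interest=⌊3926637·148/10000⌋=58114; principal=154081-58114=95967; balance=3926637-95967=3830670
12. interest=⌊3830670·148/10000⌋=56693; principal=154081-56693=97388; balance=3830670-97388=3733282
13. interest=⌊3733282·148/10000⌋=55252; principal=154081-55252=98829; balance=3733282-98829=3634453
14. interest=⌊3634453·148/10000⌋=53789; principal=154081-53789=100292; balance=3634453-100292=3534161
15. interest=⌊3534161·148/10000⌋=52305; principal=154081-52305=101776; balance=3534161-101776=3432385
16. interest=⌊3432385·148/10000⌋=50799; principal=154081-50799=103282; balance=3432385-103282=3329103
17. interest=⌊3329103·148/10000⌋=49270; principal=154081-49270=104811; balance=3329103-104811=3224292
18. interest=⌊3224292·148/10000⌋=47719; principal=154081-47719=106362; balance=3224292-106362=3117930
19. interest=⌊3117930·148/10000⌋=46145; principal=154081-46145=107936; balance=3117930-107936=3009994
20. interest=⌊3009994·148/10000⌋=44547; principal=154081-44547=109534; balance=3009994-109534=2900460
21. interest=⌊2900460·148/10000⌋=42926; principal=154081-42926=111155; balance=2900460-111155=2789305
22. interest=⌊2789305·148/10000⌋=41281; principal=154081-41281=112800; balance=2789305-112800=2676505
23. interest=⌊2676505·148/10000⌋=39612; principal=154081-39612=114469; balance=2676505-114469=2562036
24. interest=⌊2562036·148/10000⌋=37918; principal=154081-37918=116163; balance=2562036-116163=2445873
25. interest=⌊2445873·148/10000⌋=36198; principal=154081-36198=117883; balance=2445873-117883=2327990
26. interest=⌊2327990·148/10000⌋=34454; principal=154081-34454=119627; balance=2327990-119627=2208363
27. interest=⌊2208363·148/10000⌋=32683; principal=154081-32683=121398; balance=2208363-121398=2086965
28. interest=⌊2086965·148/10000⌋=30887; principal=154081-30887=123194; balance=2086965-123194=1963771
29. interest=⌊1963771·148/10000⌋=29063; principal=154081-29063=125018; balance=1963771-125018=1838753
30. interest=⌊1838753·148/10000⌋=27213; principal=154081-27213=126868; balance=1838753-126868=1711885
31. interest=⌊1711885·148/10000⌋=25335; principal=154081-25335=128746; balance=1711885-128746=1583139
32. interest=⌊1583139·148/10000⌋=23430; principal=154081-23430=130651; balance=1583139-130651=1452488
33. interest=⌊1452488·148/10000⌋=21496; principal=154081-21496=132585; balance=1452488-132585=1319903
34. interest=⌊1319903·148/10000⌋=19534; principal=154081-19534=134547; balance=1319903-134547=1185356
35. interest=⌊1185356·148/10000⌋=17543; principal=154081-17543=136538; balance=1185356-136538=1048818
36. interest=⌊1048818·148/10000⌋=15522; principal=154081-15522=138559; balance=1048818-138559=910259
37. interest=⌊910259·148/10000⌋=13471; principal=154081-13471=140610; balance=910259-140610=769649
38. interest=⌊769649·148/10000⌋=11390; principal=154081-11390=142691; balance=769649-142691=626958
39. interest=⌊626958·148/10000⌋=9278; principal=154081-9278=144803; balance=626958-144803=482155
40. interest=⌊482155·148/10000⌋=7135; principal=154081-7135=146946; balance=482155-146946=335209
41. interest=⌊335209·148/10000⌋=4961; principal=154081-4961=149120; balance=335209-149120=186089
42. interest=⌊186089·148/10000⌋=2754; principal=154081-2754=151327; balance=186089-151327=34762
43. interest=⌊34762·148/10000⌋=514; principal=min(154081-514,34762)=34762; balance=34762-34762=0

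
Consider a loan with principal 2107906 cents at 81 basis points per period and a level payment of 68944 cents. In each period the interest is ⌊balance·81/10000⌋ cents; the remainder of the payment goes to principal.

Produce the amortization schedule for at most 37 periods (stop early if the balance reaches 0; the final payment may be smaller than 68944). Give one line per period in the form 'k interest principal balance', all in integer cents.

1 17074 51870 2056036
2 16653 52291 2003745
3 16230 52714 1951031
4 15803 53141 1897890
5 15372 53572 1844318
6 14938 54006 1790312
7 14501 54443 1735869
8 14060 54884 1680985
9 13615 55329 1625656
10 13167 55777 1569879
11 12716 56228 1513651
12 12260 56684 1456967
13 11801 57143 1399824
14 11338 57606 1342218
15 10871 58073 1284145
16 10401 58543 1225602
17 9927 59017 1166585
18 9449 59495 1107090
19 8967 59977 1047113
20 8481 60463 986650
21 7991 60953 925697
22 7498 61446 864251
23 7000 61944 802307
24 6498 62446 739861
25 5992 62952 676909
26 5482 63462 613447
27 4968 63976 549471
28 4450 64494 484977
29 3928 65016 419961
30 3401 65543 354418
31 2870 66074 288344
32 2335 66609 221735
33 1796 67148 154587
34 1252 67692 86895
35 703 68241 18654
36 151 18654 0

1. interest=⌊2107906·81/10000⌋=17074; principal=68944-17074=51870; balance=2107906-51870=2056036
2. interest=⌊2056036·81/10000⌋=16653; principal=68944-16653=52291; balance=2056036-52291=2003745
3. interest=⌊2003745·81/10000⌋=16230; principal=68944-16230=52714; balance=2003745-52714=1951031
4. interest=⌊1951031·81/10000⌋=15803; principal=68944-15803=53141; balance=1951031-53141=1897890
5. interest=⌊1897890·81/10000⌋=15372; principal=68944-15372=53572; balance=1897890-53572=1844318
6. interest=⌊1844318·81/10000⌋=14938; principal=68944-14938=54006; balance=1844318-54006=1790312
7. interest=⌊1790312·81/10000⌋=14501; principal=68944-14501=54443; balance=1790312-54443=1735869
8. interest=⌊1735869·81/10000⌋=14060; principal=68944-14060=54884; balance=1735869-54884=1680985
9. interest=⌊1680985·81/10000⌋=13615; principal=68944-13615=55329; balance=1680985-55329=1625656
10. interest=⌊1625656·81/10000⌋=13167; principal=68944-13167=55777; balance=1625656-55777=1569879
11. interest=⌊1569879·81/10000⌋=12716; principal=68944-12716=56228; balance=1569879-56228=1513651
12. interest=⌊1513651·81/10000⌋=12260; principal=68944-12260=56684; balance=1513651-56684=1456967
13. interest=⌊1456967·81/10000⌋=11801; principal=68944-11801=57143; balance=1456967-57143=1399824
14. interest=⌊1399824·81/10000⌋=11338; principal=68944-11338=57606; balance=1399824-57606=1342218
15. interest=⌊1342218·81/10000⌋=10871; principal=68944-10871=58073; balance=1342218-58073=1284145
16. interest=⌊1284145·81/10000⌋=10401; principal=68944-10401=58543; balance=1284145-58543=1225602
17. interest=⌊1225602·81/10000⌋=9927; principal=68944-9927=59017; balance=1225602-59017=1166585
18. interest=⌊1166585·81/10000⌋=9449; principal=68944-9449=59495; balance=1166585-59495=1107090
19. interest=⌊1107090·81/10000⌋=8967; principal=68944-8967=59977; balance=1107090-59977=1047113
20. interest=⌊1047113·81/10000⌋=8481; principal=68944-8481=60463; balance=1047113-60463=986650
21. interest=⌊986650·81/10000⌋=7991; principal=68944-7991=60953; balance=986650-60953=925697
22. interest=⌊925697·81/10000⌋=7498; principal=68944-7498=61446; balance=925697-61446=864251
23. interest=⌊864251·81/10000⌋=7000; principal=68944-7000=61944; balance=864251-61944=802307
24. interest=⌊802307·81/10000⌋=6498; principal=68944-6498=62446; balance=802307-62446=739861
25. interest=⌊739861·81/10000⌋=5992; principal=68944-5992=62952; balance=739861-62952=676909
26. interest=⌊676909·81/10000⌋=5482; principal=68944-5482=63462; balance=676909-63462=613447
27. interest=⌊613447·81/10000⌋=4968; principal=68944-4968=63976; balance=613447-63976=549471
28. interest=⌊549471·81/10000⌋=4450; principal=68944-4450=64494; balance=549471-64494=484977
29. interest=⌊484977·81/10000⌋=3928; principal=68944-3928=65016; balance=484977-65016=419961
30. interest=⌊419961·81/10000⌋=3401; principal=68944-3401=65543; balance=419961-65543=354418
31. interest=⌊354418·81/10000⌋=2870; principal=68944-2870=66074; balance=354418-66074=288344
32. interest=⌊288344·81/10000⌋=2335; principal=68944-2335=66609; balance=288344-66609=221735
33. interest=⌊221735·81/10000⌋=1796; principal=68944-1796=67148; balance=221735-67148=154587
34. interest=⌊154587·81/10000⌋=1252; principal=68944-1252=67692; balance=154587-67692=86895
35. interest=⌊86895·81/10000⌋=703; principal=68944-703=68241; balance=86895-68241=18654
36. interest=⌊18654·81/10000⌋=151; principal=min(68944-151,18654)=18654; balance=18654-18654=0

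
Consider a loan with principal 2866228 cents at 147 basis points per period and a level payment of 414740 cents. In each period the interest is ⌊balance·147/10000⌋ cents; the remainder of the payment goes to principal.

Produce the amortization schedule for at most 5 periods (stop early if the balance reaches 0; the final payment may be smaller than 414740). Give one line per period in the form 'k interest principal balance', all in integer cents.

1. interest=⌊2866228·147/10000⌋=42133; principal=414740-42133=372607; balance=2866228-372607=2493621
2. interest=⌊2493621·147/10000⌋=36656; principal=414740-36656=378084; balance=2493621-378084=2115537
3. interest=⌊2115537·147/10000⌋=31098; principal=414740-31098=383642; balance=2115537-383642=1731895
4. interest=⌊1731895·147/10000⌋=25458; principal=414740-25458=389282; balance=1731895-389282=1342613
5. interest=⌊1342613·147/10000⌋=19736; principal=414740-19736=395004; balance=1342613-395004=947609

1 42133 372607 2493621
2 36656 378084 2115537
3 31098 383642 1731895
4 25458 389282 1342613
5 19736 395004 947609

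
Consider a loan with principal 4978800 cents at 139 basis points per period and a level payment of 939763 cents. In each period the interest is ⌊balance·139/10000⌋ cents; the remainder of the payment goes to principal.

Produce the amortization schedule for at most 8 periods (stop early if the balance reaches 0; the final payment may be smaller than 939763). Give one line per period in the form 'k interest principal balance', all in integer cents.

1. interest=⌊4978800·139/10000⌋=69205; principal=939763-69205=870558; balance=4978800-870558=4108242
2. interest=⌊4108242·139/10000⌋=57104; principal=939763-57104=882659; balance=4108242-882659=3225583
3. interest=⌊3225583·139/10000⌋=44835; principal=939763-44835=894928; balance=3225583-894928=2330655
4. interest=⌊2330655·139/10000⌋=32396; principal=939763-32396=907367; balance=2330655-907367=1423288
5. interest=⌊1423288·139/10000⌋=19783; principal=939763-19783=919980; balance=1423288-919980=503308
6. interest=⌊503308·139/10000⌋=6995; principal=min(939763-6995,503308)=503308; balance=503308-503308=0

1 69205 870558 4108242
2 57104 882659 3225583
3 44835 894928 2330655
4 32396 907367 1423288
5 19783 919980 503308
6 6995 503308 0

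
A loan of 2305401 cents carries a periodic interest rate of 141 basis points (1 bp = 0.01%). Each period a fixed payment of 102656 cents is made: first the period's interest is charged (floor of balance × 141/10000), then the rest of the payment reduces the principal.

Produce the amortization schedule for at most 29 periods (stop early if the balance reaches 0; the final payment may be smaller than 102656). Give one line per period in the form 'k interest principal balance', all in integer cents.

1. interest=⌊2305401·141/10000⌋=32506; principal=102656-32506=70150; balance=2305401-70150=2235251
2. interest=⌊2235251·141/10000⌋=31517; principal=102656-31517=71139; balance=2235251-71139=2164112
3. interest=⌊2164112·141/10000⌋=30513; principal=102656-30513=72143; balance=2164112-72143=2091969
4. interest=⌊2091969·141/10000⌋=29496; principal=102656-29496=73160; balance=2091969-73160=2018809
5. interest=⌊2018809·141/10000⌋=28465; principal=102656-28465=74191; balance=2018809-74191=1944618
6. interest=⌊1944618·141/10000⌋=27419; principal=102656-27419=75237; balance=1944618-75237=1869381
7. interest=⌊1869381·141/10000⌋=26358; principal=102656-26358=76298; balance=1869381-76298=1793083
8. interest=⌊1793083·141/10000⌋=25282; principal=102656-25282=77374; balance=1793083-77374=1715709
9. interest=⌊1715709·141/10000⌋=24191; principal=102656-24191=78465; balance=1715709-78465=1637244
10. interest=⌊1637244·141/10000⌋=23085; principal=102656-23085=79571; balance=1637244-79571=1557673
11. interest=⌊1557673·141/10000⌋=21963; principal=102656-21963=80693; balance=1557673-80693=1476980
12. interest=⌊1476980·141/10000⌋=20825; principal=102656-20825=81831; balance=1476980-81831=1395149
13. interest=⌊1395149·141/10000⌋=19671; principal=102656-19671=82985; balance=1395149-82985=1312164
14. interest=⌊1312164·141/10000⌋=18501; principal=102656-18501=84155; balance=1312164-84155=1228009
15. interest=⌊1228009·141/10000⌋=17314; principal=102656-17314=85342; balance=1228009-85342=1142667
16. interest=⌊1142667·141/10000⌋=16111; principal=102656-16111=86545; balance=1142667-86545=1056122
17. interest=⌊1056122·141/10000⌋=14891; principal=102656-14891=87765; balance=1056122-87765=968357
18. interest=⌊968357·141/10000⌋=13653; principal=102656-13653=89003; balance=968357-89003=879354
19. interest=⌊879354·141/10000⌋=12398; principal=102656-12398=90258; balance=879354-90258=789096
20. interest=⌊789096·141/10000⌋=11126; principal=102656-11126=91530; balance=789096-91530=697566
21. interest=⌊697566·141/10000⌋=9835; principal=102656-9835=92821; balance=697566-92821=604745
22. interest=⌊604745·141/10000⌋=8526; principal=102656-8526=94130; balance=604745-94130=510615
23. interest=⌊510615·141/10000⌋=7199; principal=102656-7199=95457; balance=510615-95457=415158
24. interest=⌊415158·141/10000⌋=5853; principal=102656-5853=96803; balance=415158-96803=318355
25. interest=⌊318355·141/10000⌋=4488; principal=102656-4488=98168; balance=318355-98168=220187
26. interest=⌊220187·141/10000⌋=3104; principal=102656-3104=99552; balance=220187-99552=120635
27. interest=⌊120635·141/10000⌋=1700; principal=102656-1700=100956; balance=120635-100956=19679
28. interest=⌊19679·141/10000⌋=277; principal=min(102656-277,19679)=19679; balance=19679-19679=0

1 32506 70150 2235251
2 31517 71139 2164112
3 30513 72143 2091969
4 29496 73160 2018809
5 28465 74191 1944618
6 27419 75237 1869381
7 26358 76298 1793083
8 25282 77374 1715709
9 24191 78465 1637244
10 23085 79571 1557673
11 21963 80693 1476980
12 20825 81831 1395149
13 19671 82985 1312164
14 18501 84155 1228009
15 17314 85342 1142667
16 16111 86545 1056122
17 14891 87765 968357
18 13653 89003 879354
19 12398 90258 789096
20 11126 91530 697566
21 9835 92821 604745
22 8526 94130 510615
23 7199 95457 415158
24 5853 96803 318355
25 4488 98168 220187
26 3104 99552 120635
27 1700 100956 19679
28 277 19679 0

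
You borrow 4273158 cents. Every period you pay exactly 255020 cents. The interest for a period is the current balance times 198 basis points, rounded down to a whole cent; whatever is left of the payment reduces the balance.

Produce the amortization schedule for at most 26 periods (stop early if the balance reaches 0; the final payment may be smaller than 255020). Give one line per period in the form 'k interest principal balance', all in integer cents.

1. interest=⌊4273158·198/10000⌋=84608; principal=255020-84608=170412; balance=4273158-170412=4102746
2. interest=⌊4102746·198/10000⌋=81234; principal=255020-81234=173786; balance=4102746-173786=3928960
3. interest=⌊3928960·198/10000⌋=77793; principal=255020-77793=177227; balance=3928960-177227=3751733
4. interest=⌊3751733·198/10000⌋=74284; principal=255020-74284=180736; balance=3751733-180736=3570997
5. interest=⌊3570997·198/10000⌋=70705; principal=255020-70705=184315; balance=3570997-184315=3386682
6. interest=⌊3386682·198/10000⌋=67056; principal=255020-67056=187964; balance=3386682-187964=3198718
7. interest=⌊3198718·198/10000⌋=63334; principal=255020-63334=191686; balance=3198718-191686=3007032
8. interest=⌊3007032·198/10000⌋=59539; principal=255020-59539=195481; balance=3007032-195481=2811551
9. interest=⌊2811551·198/10000⌋=55668; principal=255020-55668=199352; balance=2811551-199352=2612199
10. interest=⌊2612199·198/10000⌋=51721; principal=255020-51721=203299; balance=2612199-203299=2408900
11. interest=⌊2408900·198/10000⌋=47696; principal=255020-47696=207324; balance=2408900-207324=2201576
12. interest=⌊2201576·198/10000⌋=43591; principal=255020-43591=211429; balance=2201576-211429=1990147
13. interest=⌊1990147·198/10000⌋=39404; principal=255020-39404=215616; balance=1990147-215616=1774531
14. interest=⌊1774531·198/10000⌋=35135; principal=255020-35135=219885; balance=1774531-219885=1554646
15. interest=⌊1554646·198/10000⌋=30781; principal=255020-30781=224239; balance=1554646-224239=1330407
16. interest=⌊1330407·198/10000⌋=26342; principal=255020-26342=228678; balance=1330407-228678=1101729
17. interest=⌊1101729·198/10000⌋=21814; principal=255020-21814=233206; balance=1101729-233206=868523
18. interest=⌊868523·198/10000⌋=17196; principal=255020-17196=237824; balance=868523-237824=630699
19. interest=⌊630699·198/10000⌋=12487; principal=255020-12487=242533; balance=630699-242533=388166
20. interest=⌊388166·198/10000⌋=7685; principal=255020-7685=247335; balance=388166-247335=140831
21. interest=⌊140831·198/10000⌋=2788; principal=min(255020-2788,140831)=140831; balance=140831-140831=0

1 84608 170412 4102746
2 81234 173786 3928960
3 77793 177227 3751733
4 74284 180736 3570997
5 70705 184315 3386682
6 67056 187964 3198718
7 63334 191686 3007032
8 59539 195481 2811551
9 55668 199352 2612199
10 51721 203299 2408900
11 47696 207324 2201576
12 43591 211429 1990147
13 39404 215616 1774531
14 35135 219885 1554646
15 30781 224239 1330407
16 26342 228678 1101729
17 21814 233206 868523
18 17196 237824 630699
19 12487 242533 388166
20 7685 247335 140831
21 2788 140831 0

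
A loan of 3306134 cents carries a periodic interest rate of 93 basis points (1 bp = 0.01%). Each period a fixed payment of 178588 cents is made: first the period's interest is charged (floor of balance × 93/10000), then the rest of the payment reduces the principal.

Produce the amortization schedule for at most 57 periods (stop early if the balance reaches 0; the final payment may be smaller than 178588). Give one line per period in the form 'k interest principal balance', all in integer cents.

1. interest=⌊3306134·93/10000⌋=30747; principal=178588-30747=147841; balance=3306134-147841=3158293
2. interest=⌊3158293·93/10000⌋=29372; principal=178588-29372=149216; balance=3158293-149216=3009077
3. interest=⌊3009077·93/10000⌋=27984; principal=178588-27984=150604; balance=3009077-150604=2858473
4. interest=⌊2858473·93/10000⌋=26583; principal=178588-26583=152005; balance=2858473-152005=2706468
5. interest=⌊2706468·93/10000⌋=25170; principal=178588-25170=153418; balance=2706468-153418=2553050
6. interest=⌊2553050·93/10000⌋=23743; principal=178588-23743=154845; balance=2553050-154845=2398205
7. interest=⌊2398205·93/10000⌋=22303; principal=178588-22303=156285; balance=2398205-156285=2241920
8. interest=⌊2241920·93/10000⌋=20849; principal=178588-20849=157739; balance=2241920-157739=2084181
9. interest=⌊2084181·93/10000⌋=19382; principal=178588-19382=159206; balance=2084181-159206=1924975
10. interest=⌊1924975·93/10000⌋=17902; principal=178588-17902=160686; balance=1924975-160686=1764289
11. interest=⌊1764289·93/10000⌋=16407; principal=178588-16407=162181; balance=1764289-162181=1602108
12. interest=⌊1602108·93/10000⌋=14899; principal=178588-14899=163689; balance=1602108-163689=1438419
13. interest=⌊1438419·93/10000⌋=13377; principal=178588-13377=165211; balance=1438419-165211=1273208
14. interest=⌊1273208·93/10000⌋=11840; principal=178588-11840=166748; balance=1273208-166748=1106460
15. interest=⌊1106460·93/10000⌋=10290; principal=178588-10290=168298; balance=1106460-168298=938162
16. interest=⌊938162·93/10000⌋=8724; principal=178588-8724=169864; balance=938162-169864=768298
17. interest=⌊768298·93/10000⌋=7145; principal=178588-7145=171443; balance=768298-171443=596855
18. interest=⌊596855·93/10000⌋=5550; principal=178588-5550=173038; balance=596855-173038=423817
19. interest=⌊423817·93/10000⌋=3941; principal=178588-3941=174647; balance=423817-174647=249170
20. interest=⌊249170·93/10000⌋=2317; principal=178588-2317=176271; balance=249170-176271=72899
21. interest=⌊72899·93/10000⌋=677; principal=min(178588-677,72899)=72899; balance=72899-72899=0

1 30747 147841 3158293
2 29372 149216 3009077
3 27984 150604 2858473
4 26583 152005 2706468
5 25170 153418 2553050
6 23743 154845 2398205
7 22303 156285 2241920
8 20849 157739 2084181
9 19382 159206 1924975
10 17902 160686 1764289
11 16407 162181 1602108
12 14899 163689 1438419
13 13377 165211 1273208
14 11840 166748 1106460
15 10290 168298 938162
16 8724 169864 768298
17 7145 171443 596855
18 5550 173038 423817
19 3941 174647 249170
20 2317 176271 72899
21 677 72899 0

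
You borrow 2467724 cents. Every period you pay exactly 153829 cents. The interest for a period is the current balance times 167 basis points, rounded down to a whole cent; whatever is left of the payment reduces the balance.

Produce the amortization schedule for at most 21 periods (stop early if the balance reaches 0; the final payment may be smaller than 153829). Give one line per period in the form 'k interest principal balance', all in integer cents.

1. interest=⌊2467724·167/10000⌋=41210; principal=153829-41210=112619; balance=2467724-112619=2355105
2. interest=⌊2355105·167/10000⌋=39330; principal=153829-39330=114499; balance=2355105-114499=2240606
3. interest=⌊2240606·167/10000⌋=37418; principal=153829-37418=116411; balance=2240606-116411=2124195
4. interest=⌊2124195·167/10000⌋=35474; principal=153829-35474=118355; balance=2124195-118355=2005840
5. interest=⌊2005840·167/10000⌋=33497; principal=153829-33497=120332; balance=2005840-120332=1885508
6. interest=⌊1885508·167/10000⌋=31487; principal=153829-31487=122342; balance=1885508-122342=1763166
7. interest=⌊1763166·167/10000⌋=29444; principal=153829-29444=124385; balance=1763166-124385=1638781
8. interest=⌊1638781·167/10000⌋=27367; principal=153829-27367=126462; balance=1638781-126462=1512319
9. interest=⌊1512319·167/10000⌋=25255; principal=153829-25255=128574; balance=1512319-128574=1383745
10. interest=⌊1383745·167/10000⌋=23108; principal=153829-23108=130721; balance=1383745-130721=1253024
11. interest=⌊1253024·167/10000⌋=20925; principal=153829-20925=132904; balance=1253024-132904=1120120
12. interest=⌊1120120·167/10000⌋=18706; principal=153829-18706=135123; balance=1120120-135123=984997
13. interest=⌊984997·167/10000⌋=16449; principal=153829-16449=137380; balance=984997-137380=847617
14. interest=⌊847617·167/10000⌋=14155; principal=153829-14155=139674; balance=847617-139674=707943
15. interest=⌊707943·167/10000⌋=11822; principal=153829-11822=142007; balance=707943-142007=565936
16. interest=⌊565936·167/10000⌋=9451; principal=153829-9451=144378; balance=565936-144378=421558
17. interest=⌊421558·167/10000⌋=7040; principal=153829-7040=146789; balance=421558-146789=274769
18. interest=⌊274769·167/10000⌋=4588; principal=153829-4588=149241; balance=274769-149241=125528
19. interest=⌊125528·167/10000⌋=2096; principal=min(153829-2096,125528)=125528; balance=125528-125528=0

1 41210 112619 2355105
2 39330 114499 2240606
3 37418 116411 2124195
4 35474 118355 2005840
5 33497 120332 1885508
6 31487 122342 1763166
7 29444 124385 1638781
8 27367 126462 1512319
9 25255 128574 1383745
10 23108 130721 1253024
11 20925 132904 1120120
12 18706 135123 984997
13 16449 137380 847617
14 14155 139674 707943
15 11822 142007 565936
16 9451 144378 421558
17 7040 146789 274769
18 4588 149241 125528
19 2096 125528 0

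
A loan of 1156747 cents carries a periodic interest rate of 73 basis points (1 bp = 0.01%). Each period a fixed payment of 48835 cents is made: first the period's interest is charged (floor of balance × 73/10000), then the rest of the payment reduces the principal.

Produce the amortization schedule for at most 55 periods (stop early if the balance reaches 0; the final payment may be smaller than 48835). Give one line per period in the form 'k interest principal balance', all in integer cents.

1 8444 40391 1116356
2 8149 40686 1075670
3 7852 40983 1034687
4 7553 41282 993405
5 7251 41584 951821
6 6948 41887 909934
7 6642 42193 867741
8 6334 42501 825240
9 6024 42811 782429
10 5711 43124 739305
11 5396 43439 695866
12 5079 43756 652110
13 4760 44075 608035
14 4438 44397 563638
15 4114 44721 518917
16 3788 45047 473870
17 3459 45376 428494
18 3128 45707 382787
19 2794 46041 336746
20 2458 46377 290369
21 2119 46716 243653
22 1778 47057 196596
23 1435 47400 149196
24 1089 47746 101450
25 740 48095 53355
26 389 48446 4909
27 35 4909 0

1. interest=⌊1156747·73/10000⌋=8444; principal=48835-8444=40391; balance=1156747-40391=1116356
2. interest=⌊1116356·73/10000⌋=8149; principal=48835-8149=40686; balance=1116356-40686=1075670
3. interest=⌊1075670·73/10000⌋=7852; principal=48835-7852=40983; balance=1075670-40983=1034687
4. interest=⌊1034687·73/10000⌋=7553; principal=48835-7553=41282; balance=1034687-41282=993405
5. interest=⌊993405·73/10000⌋=7251; principal=48835-7251=41584; balance=993405-41584=951821
6. interest=⌊951821·73/10000⌋=6948; principal=48835-6948=41887; balance=951821-41887=909934
7. interest=⌊909934·73/10000⌋=6642; principal=48835-6642=42193; balance=909934-42193=867741
8. interest=⌊867741·73/10000⌋=6334; principal=48835-6334=42501; balance=867741-42501=825240
9. interest=⌊825240·73/10000⌋=6024; principal=48835-6024=42811; balance=825240-42811=782429
10. interest=⌊782429·73/10000⌋=5711; principal=48835-5711=43124; balance=782429-43124=739305
11. interest=⌊739305·73/10000⌋=5396; principal=48835-5396=43439; balance=739305-43439=695866
12. interest=⌊695866·73/10000⌋=5079; principal=48835-5079=43756; balance=695866-43756=652110
13. interest=⌊652110·73/10000⌋=4760; principal=48835-4760=44075; balance=652110-44075=608035
14. interest=⌊608035·73/10000⌋=4438; principal=48835-4438=44397; balance=608035-44397=563638
15. interest=⌊563638·73/10000⌋=4114; principal=48835-4114=44721; balance=563638-44721=518917
16. interest=⌊518917·73/10000⌋=3788; principal=48835-3788=45047; balance=518917-45047=473870
17. interest=⌊473870·73/10000⌋=3459; principal=48835-3459=45376; balance=473870-45376=428494
18. interest=⌊428494·73/10000⌋=3128; principal=48835-3128=45707; balance=428494-45707=382787
19. interest=⌊382787·73/10000⌋=2794; principal=48835-2794=46041; balance=382787-46041=336746
20. interest=⌊336746·73/10000⌋=2458; principal=48835-2458=46377; balance=336746-46377=290369
21. interest=⌊290369·73/10000⌋=2119; principal=48835-2119=46716; balance=290369-46716=243653
22. interest=⌊243653·73/10000⌋=1778; principal=48835-1778=47057; balance=243653-47057=196596
23. interest=⌊196596·73/10000⌋=1435; principal=48835-1435=47400; balance=196596-47400=149196
24. interest=⌊149196·73/10000⌋=1089; principal=48835-1089=47746; balance=149196-47746=101450
25. interest=⌊101450·73/10000⌋=740; principal=48835-740=48095; balance=101450-48095=53355
26. interest=⌊53355·73/10000⌋=389; principal=48835-389=48446; balance=53355-48446=4909
27. interest=⌊4909·73/10000⌋=35; principal=min(48835-35,4909)=4909; balance=4909-4909=0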